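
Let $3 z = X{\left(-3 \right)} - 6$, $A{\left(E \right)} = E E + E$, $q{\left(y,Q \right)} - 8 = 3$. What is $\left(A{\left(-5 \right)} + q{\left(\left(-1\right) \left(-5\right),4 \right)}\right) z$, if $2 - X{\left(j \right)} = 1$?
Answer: $- \frac{155}{3} \approx -51.667$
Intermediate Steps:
$q{\left(y,Q \right)} = 11$ ($q{\left(y,Q \right)} = 8 + 3 = 11$)
$X{\left(j \right)} = 1$ ($X{\left(j \right)} = 2 - 1 = 1$)
$A{\left(E \right)} = E + E^{2}$ ($A{\left(E \right)} = E^{2} + E = E + E^{2}$)
$z = - \frac{5}{3}$ ($z = \frac{1 - 6}{3} = \frac{1}{3} \left(-5\right) = - \frac{5}{3} \approx -1.6667$)
$\left(A{\left(-5 \right)} + q{\left(\left(-1\right) \left(-5\right),4 \right)}\right) z = \left(- 5 \left(1 - 5\right) + 11\right) \left(- \frac{5}{3}\right) = \left(\left(-5\right) \left(-4\right) + 11\right) \left(- \frac{5}{3}\right) = \left(20 + 11\right) \left(- \frac{5}{3}\right) = 31 \left(- \frac{5}{3}\right) = - \frac{155}{3}$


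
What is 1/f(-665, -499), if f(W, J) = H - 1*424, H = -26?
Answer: -1/450 ≈ -0.0022222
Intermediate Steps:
f(W, J) = -450 (f(W, J) = -26 - 1*424 = -26 - 424 = -450)
1/f(-665, -499) = 1/(-450) = -1/450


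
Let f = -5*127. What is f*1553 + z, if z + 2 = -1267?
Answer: -987424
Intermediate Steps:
z = -1269 (z = -2 - 1267 = -1269)
f = -635
f*1553 + z = -635*1553 - 1269 = -986155 - 1269 = -987424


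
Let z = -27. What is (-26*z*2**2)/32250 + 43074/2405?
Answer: 46529658/2585375 ≈ 17.997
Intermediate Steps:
(-26*z*2**2)/32250 + 43074/2405 = (-26*(-27)*2**2)/32250 + 43074/2405 = (702*4)*(1/32250) + 43074*(1/2405) = 2808*(1/32250) + 43074/2405 = 468/5375 + 43074/2405 = 46529658/2585375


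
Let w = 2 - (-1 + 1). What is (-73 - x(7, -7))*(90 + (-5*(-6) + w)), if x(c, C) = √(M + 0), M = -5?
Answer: -8906 - 122*I*√5 ≈ -8906.0 - 272.8*I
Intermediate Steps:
x(c, C) = I*√5 (x(c, C) = √(-5 + 0) = √(-5) = I*√5)
w = 2 (w = 2 - 1*0 = 2 + 0 = 2)
(-73 - x(7, -7))*(90 + (-5*(-6) + w)) = (-73 - I*√5)*(90 + (-5*(-6) + 2)) = (-73 - I*√5)*(90 + (30 + 2)) = (-73 - I*√5)*(90 + 32) = (-73 - I*√5)*122 = -8906 - 122*I*√5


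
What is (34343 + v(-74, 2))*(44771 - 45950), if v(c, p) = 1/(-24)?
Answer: -323922783/8 ≈ -4.0490e+7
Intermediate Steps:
v(c, p) = -1/24
(34343 + v(-74, 2))*(44771 - 45950) = (34343 - 1/24)*(44771 - 45950) = (824231/24)*(-1179) = -323922783/8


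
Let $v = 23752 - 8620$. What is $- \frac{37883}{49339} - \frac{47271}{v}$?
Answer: $- \frac{968516475}{248865916} \approx -3.8917$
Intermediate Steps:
$v = 15132$ ($v = 23752 - 8620 = 15132$)
$- \frac{37883}{49339} - \frac{47271}{v} = - \frac{37883}{49339} - \frac{47271}{15132} = \left(-37883\right) \frac{1}{49339} - \frac{15757}{5044} = - \frac{37883}{49339} - \frac{15757}{5044} = - \frac{968516475}{248865916}$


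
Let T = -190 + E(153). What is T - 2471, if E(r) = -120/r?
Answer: -135751/51 ≈ -2661.8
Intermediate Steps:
T = -9730/51 (T = -190 - 120/153 = -190 - 120*1/153 = -190 - 40/51 = -9730/51 ≈ -190.78)
T - 2471 = -9730/51 - 2471 = -135751/51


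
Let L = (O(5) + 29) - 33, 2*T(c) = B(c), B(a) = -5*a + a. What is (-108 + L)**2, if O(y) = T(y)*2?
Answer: 17424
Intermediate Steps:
B(a) = -4*a
T(c) = -2*c (T(c) = (-4*c)/2 = -2*c)
O(y) = -4*y (O(y) = -2*y*2 = -4*y)
L = -24 (L = (-4*5 + 29) - 33 = (-20 + 29) - 33 = 9 - 33 = -24)
(-108 + L)**2 = (-108 - 24)**2 = (-132)**2 = 17424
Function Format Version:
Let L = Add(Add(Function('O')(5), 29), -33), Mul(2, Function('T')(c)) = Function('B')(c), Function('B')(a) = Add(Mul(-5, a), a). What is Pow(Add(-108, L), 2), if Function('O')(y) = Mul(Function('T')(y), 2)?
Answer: 17424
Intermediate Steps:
Function('B')(a) = Mul(-4, a)
Function('T')(c) = Mul(-2, c) (Function('T')(c) = Mul(Rational(1, 2), Mul(-4, c)) = Mul(-2, c))
Function('O')(y) = Mul(-4, y) (Function('O')(y) = Mul(Mul(-2, y), 2) = Mul(-4, y))
L = -24 (L = Add(Add(Mul(-4, 5), 29), -33) = Add(Add(-20, 29), -33) = Add(9, -33) = -24)
Pow(Add(-108, L), 2) = Pow(Add(-108, -24), 2) = Pow(-132, 2) = 17424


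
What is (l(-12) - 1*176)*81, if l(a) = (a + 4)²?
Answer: -9072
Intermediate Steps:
l(a) = (4 + a)²
(l(-12) - 1*176)*81 = ((4 - 12)² - 1*176)*81 = ((-8)² - 176)*81 = (64 - 176)*81 = -112*81 = -9072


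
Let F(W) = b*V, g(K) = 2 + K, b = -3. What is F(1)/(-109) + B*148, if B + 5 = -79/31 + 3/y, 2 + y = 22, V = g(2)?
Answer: -18497511/16895 ≈ -1094.9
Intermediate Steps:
V = 4 (V = 2 + 2 = 4)
y = 20 (y = -2 + 22 = 20)
F(W) = -12 (F(W) = -3*4 = -12)
B = -4587/620 (B = -5 + (-79/31 + 3/20) = -5 - 1487/620 = -4587/620 ≈ -7.3984)
F(1)/(-109) + B*148 = -12/(-109) - 4587/620*148 = -12*(-1/109) - 169719/155 = 12/109 - 169719/155 = -18497511/16895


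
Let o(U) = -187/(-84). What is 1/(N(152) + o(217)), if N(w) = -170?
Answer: -84/14093 ≈ -0.0059604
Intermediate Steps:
o(U) = 187/84 (o(U) = -187*(-1/84) = 187/84)
1/(N(152) + o(217)) = 1/(-170 + 187/84) = 1/(-14093/84) = -84/14093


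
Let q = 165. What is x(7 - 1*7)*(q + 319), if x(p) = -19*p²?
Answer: 0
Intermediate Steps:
x(7 - 1*7)*(q + 319) = (-19*(7 - 1*7)²)*(165 + 319) = -19*(7 - 7)²*484 = -19*0²*484 = -19*0*484 = 0*484 = 0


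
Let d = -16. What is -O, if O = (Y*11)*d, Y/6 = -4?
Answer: -4224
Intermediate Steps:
Y = -24 (Y = 6*(-4) = -24)
O = 4224 (O = -24*11*(-16) = -264*(-16) = 4224)
-O = -1*4224 = -4224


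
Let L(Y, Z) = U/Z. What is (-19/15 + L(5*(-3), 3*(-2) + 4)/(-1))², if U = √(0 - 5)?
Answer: 319/900 - 19*I*√5/15 ≈ 0.35444 - 2.8324*I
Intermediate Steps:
U = I*√5 (U = √(-5) = I*√5 ≈ 2.2361*I)
L(Y, Z) = I*√5/Z (L(Y, Z) = (I*√5)/Z = I*√5/Z)
(-19/15 + L(5*(-3), 3*(-2) + 4)/(-1))² = (-19/15 + (I*√5/(3*(-2) + 4))/(-1))² = (-19*1/15 + (I*√5/(-6 + 4))*(-1))² = (-19/15 + (I*√5/(-2))*(-1))² = (-19/15 + (I*√5*(-½))*(-1))² = (-19/15 - I*√5/2*(-1))² = (-19/15 + I*√5/2)²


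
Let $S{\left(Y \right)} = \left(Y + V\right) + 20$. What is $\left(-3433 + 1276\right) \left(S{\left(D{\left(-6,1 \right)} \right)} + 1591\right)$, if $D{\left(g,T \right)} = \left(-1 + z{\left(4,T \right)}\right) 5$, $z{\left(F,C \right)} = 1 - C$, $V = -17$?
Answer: $-3427473$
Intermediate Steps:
$D{\left(g,T \right)} = - 5 T$ ($D{\left(g,T \right)} = \left(-1 - \left(-1 + T\right)\right) 5 = - T 5 = - 5 T$)
$S{\left(Y \right)} = 3 + Y$ ($S{\left(Y \right)} = \left(Y - 17\right) + 20 = \left(-17 + Y\right) + 20 = 3 + Y$)
$\left(-3433 + 1276\right) \left(S{\left(D{\left(-6,1 \right)} \right)} + 1591\right) = \left(-3433 + 1276\right) \left(\left(3 - 5\right) + 1591\right) = - 2157 \left(\left(3 - 5\right) + 1591\right) = - 2157 \left(-2 + 1591\right) = \left(-2157\right) 1589 = -3427473$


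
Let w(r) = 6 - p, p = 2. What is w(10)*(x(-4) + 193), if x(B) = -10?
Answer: 732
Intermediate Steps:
w(r) = 4 (w(r) = 6 - 1*2 = 6 - 2 = 4)
w(10)*(x(-4) + 193) = 4*(-10 + 193) = 4*183 = 732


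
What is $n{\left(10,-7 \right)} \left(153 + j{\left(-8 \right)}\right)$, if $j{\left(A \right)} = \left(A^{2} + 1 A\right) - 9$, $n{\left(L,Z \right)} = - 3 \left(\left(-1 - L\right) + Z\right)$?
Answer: $10800$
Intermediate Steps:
$n{\left(L,Z \right)} = 3 - 3 Z + 3 L$ ($n{\left(L,Z \right)} = - 3 \left(-1 + Z - L\right) = 3 - 3 Z + 3 L$)
$j{\left(A \right)} = -9 + A + A^{2}$ ($j{\left(A \right)} = \left(A^{2} + A\right) - 9 = \left(A + A^{2}\right) - 9 = -9 + A + A^{2}$)
$n{\left(10,-7 \right)} \left(153 + j{\left(-8 \right)}\right) = \left(3 - -21 + 3 \cdot 10\right) \left(153 - \left(17 - 64\right)\right) = \left(3 + 21 + 30\right) \left(153 - -47\right) = 54 \left(153 + 47\right) = 54 \cdot 200 = 10800$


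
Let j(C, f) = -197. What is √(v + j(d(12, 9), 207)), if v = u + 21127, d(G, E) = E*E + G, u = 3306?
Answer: 2*√6059 ≈ 155.68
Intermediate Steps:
d(G, E) = G + E² (d(G, E) = E² + G = G + E²)
v = 24433 (v = 3306 + 21127 = 24433)
√(v + j(d(12, 9), 207)) = √(24433 - 197) = √24236 = 2*√6059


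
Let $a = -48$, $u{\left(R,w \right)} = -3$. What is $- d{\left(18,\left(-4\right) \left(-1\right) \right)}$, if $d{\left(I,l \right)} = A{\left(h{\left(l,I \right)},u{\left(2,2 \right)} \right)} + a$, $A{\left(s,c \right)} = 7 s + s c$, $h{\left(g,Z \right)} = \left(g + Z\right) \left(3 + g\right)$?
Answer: $-568$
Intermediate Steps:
$h{\left(g,Z \right)} = \left(3 + g\right) \left(Z + g\right)$ ($h{\left(g,Z \right)} = \left(Z + g\right) \left(3 + g\right) = \left(3 + g\right) \left(Z + g\right)$)
$A{\left(s,c \right)} = 7 s + c s$
$d{\left(I,l \right)} = -48 + 4 l^{2} + 12 I + 12 l + 4 I l$ ($d{\left(I,l \right)} = \left(l^{2} + 3 I + 3 l + I l\right) \left(7 - 3\right) - 48 = \left(l^{2} + 3 I + 3 l + I l\right) 4 - 48 = \left(4 l^{2} + 12 I + 12 l + 4 I l\right) - 48 = -48 + 4 l^{2} + 12 I + 12 l + 4 I l$)
$- d{\left(18,\left(-4\right) \left(-1\right) \right)} = - (-48 + 4 \left(\left(-4\right) \left(-1\right)\right)^{2} + 12 \cdot 18 + 12 \left(\left(-4\right) \left(-1\right)\right) + 4 \cdot 18 \left(\left(-4\right) \left(-1\right)\right)) = - (-48 + 4 \cdot 4^{2} + 216 + 12 \cdot 4 + 4 \cdot 18 \cdot 4) = - (-48 + 4 \cdot 16 + 216 + 48 + 288) = - (-48 + 64 + 216 + 48 + 288) = \left(-1\right) 568 = -568$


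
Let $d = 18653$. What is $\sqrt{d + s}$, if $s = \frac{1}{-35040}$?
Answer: $\frac{\sqrt{1431386450610}}{8760} \approx 136.58$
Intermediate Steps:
$s = - \frac{1}{35040} \approx -2.8539 \cdot 10^{-5}$
$\sqrt{d + s} = \sqrt{18653 - \frac{1}{35040}} = \sqrt{\frac{653601119}{35040}} = \frac{\sqrt{1431386450610}}{8760}$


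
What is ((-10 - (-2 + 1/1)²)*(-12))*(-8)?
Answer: -1056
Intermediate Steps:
((-10 - (-2 + 1/1)²)*(-12))*(-8) = ((-10 - (-2 + 1)²)*(-12))*(-8) = ((-10 - 1*(-1)²)*(-12))*(-8) = ((-10 - 1*1)*(-12))*(-8) = ((-10 - 1)*(-12))*(-8) = -11*(-12)*(-8) = 132*(-8) = -1056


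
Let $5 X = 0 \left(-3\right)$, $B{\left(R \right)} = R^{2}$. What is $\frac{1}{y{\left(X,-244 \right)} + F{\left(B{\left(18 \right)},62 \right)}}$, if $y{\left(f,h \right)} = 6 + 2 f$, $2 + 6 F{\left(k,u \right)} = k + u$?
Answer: $\frac{1}{70} \approx 0.014286$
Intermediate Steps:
$X = 0$ ($X = \frac{0 \left(-3\right)}{5} = \frac{1}{5} \cdot 0 = 0$)
$F{\left(k,u \right)} = - \frac{1}{3} + \frac{k}{6} + \frac{u}{6}$ ($F{\left(k,u \right)} = - \frac{1}{3} + \frac{k + u}{6} = - \frac{1}{3} + \left(\frac{k}{6} + \frac{u}{6}\right) = - \frac{1}{3} + \frac{k}{6} + \frac{u}{6}$)
$\frac{1}{y{\left(X,-244 \right)} + F{\left(B{\left(18 \right)},62 \right)}} = \frac{1}{\left(6 + 2 \cdot 0\right) + \left(- \frac{1}{3} + \frac{18^{2}}{6} + \frac{1}{6} \cdot 62\right)} = \frac{1}{\left(6 + 0\right) + \left(- \frac{1}{3} + \frac{1}{6} \cdot 324 + \frac{31}{3}\right)} = \frac{1}{6 + \left(- \frac{1}{3} + 54 + \frac{31}{3}\right)} = \frac{1}{6 + 64} = \frac{1}{70}$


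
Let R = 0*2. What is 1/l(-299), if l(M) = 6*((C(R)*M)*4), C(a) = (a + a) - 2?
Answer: 1/14352 ≈ 6.9677e-5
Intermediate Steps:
R = 0
C(a) = -2 + 2*a (C(a) = 2*a - 2 = -2 + 2*a)
l(M) = -48*M (l(M) = 6*(((-2 + 2*0)*M)*4) = 6*(((-2 + 0)*M)*4) = 6*(-2*M*4) = 6*(-8*M) = -48*M)
1/l(-299) = 1/(-48*(-299)) = 1/14352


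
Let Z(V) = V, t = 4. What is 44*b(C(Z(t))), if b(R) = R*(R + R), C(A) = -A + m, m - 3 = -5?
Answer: 3168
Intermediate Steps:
m = -2 (m = 3 - 5 = -2)
C(A) = -2 - A (C(A) = -A - 2 = -2 - A)
b(R) = 2*R² (b(R) = R*(2*R) = 2*R²)
44*b(C(Z(t))) = 44*(2*(-2 - 1*4)²) = 44*(2*(-2 - 4)²) = 44*(2*(-6)²) = 44*(2*36) = 44*72 = 3168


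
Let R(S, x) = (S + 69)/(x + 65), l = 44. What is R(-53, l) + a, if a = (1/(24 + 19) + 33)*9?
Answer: 1393708/4687 ≈ 297.36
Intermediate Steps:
a = 12780/43 (a = (1/43 + 33)*9 = (1420/43)*9 = 12780/43 ≈ 297.21)
R(S, x) = (69 + S)/(65 + x)
R(-53, l) + a = (69 - 53)/(65 + 44) + 12780/43 = 16/109 + 12780/43 = 1393708/4687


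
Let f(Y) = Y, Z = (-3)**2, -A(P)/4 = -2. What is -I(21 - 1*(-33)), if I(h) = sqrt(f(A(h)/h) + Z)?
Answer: -sqrt(741)/9 ≈ -3.0246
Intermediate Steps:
A(P) = 8 (A(P) = -4*(-2) = 8)
Z = 9
I(h) = sqrt(9 + 8/h) (I(h) = sqrt(8/h + 9) = sqrt(9 + 8/h))
-I(21 - 1*(-33)) = -sqrt(9 + 8/(21 - 1*(-33))) = -sqrt(9 + 8/(21 + 33)) = -sqrt(9 + 8/54) = -sqrt(9 + 8*(1/54)) = -sqrt(9 + 4/27) = -sqrt(247/27) = -sqrt(741)/9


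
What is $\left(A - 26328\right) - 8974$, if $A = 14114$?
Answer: $-21188$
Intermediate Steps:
$\left(A - 26328\right) - 8974 = \left(14114 - 26328\right) - 8974 = -12214 - 8974 = -21188$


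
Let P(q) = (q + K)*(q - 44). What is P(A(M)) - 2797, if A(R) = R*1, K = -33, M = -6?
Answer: -847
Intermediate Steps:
A(R) = R
P(q) = (-44 + q)*(-33 + q) (P(q) = (q - 33)*(q - 44) = (-33 + q)*(-44 + q) = (-44 + q)*(-33 + q))
P(A(M)) - 2797 = (1452 + (-6)² - 77*(-6)) - 2797 = (1452 + 36 + 462) - 2797 = 1950 - 2797 = -847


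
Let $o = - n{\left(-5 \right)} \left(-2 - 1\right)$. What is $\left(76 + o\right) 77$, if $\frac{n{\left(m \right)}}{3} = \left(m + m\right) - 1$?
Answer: $-1771$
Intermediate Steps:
$n{\left(m \right)} = -3 + 6 m$ ($n{\left(m \right)} = 3 \left(\left(m + m\right) - 1\right) = 3 \left(2 m - 1\right) = 3 \left(-1 + 2 m\right) = -3 + 6 m$)
$o = -99$ ($o = - (-3 + 6 \left(-5\right)) \left(-2 - 1\right) = - (-3 - 30) \left(-3\right) = \left(-1\right) \left(-33\right) \left(-3\right) = 33 \left(-3\right) = -99$)
$\left(76 + o\right) 77 = \left(76 - 99\right) 77 = \left(-23\right) 77 = -1771$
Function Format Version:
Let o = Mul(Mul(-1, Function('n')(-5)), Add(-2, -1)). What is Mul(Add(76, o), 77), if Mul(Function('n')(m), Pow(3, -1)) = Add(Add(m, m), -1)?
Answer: -1771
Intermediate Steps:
Function('n')(m) = Add(-3, Mul(6, m)) (Function('n')(m) = Mul(3, Add(Add(m, m), -1)) = Mul(3, Add(Mul(2, m), -1)) = Mul(3, Add(-1, Mul(2, m))) = Add(-3, Mul(6, m)))
o = -99 (o = Mul(Mul(-1, Add(-3, Mul(6, -5))), Add(-2, -1)) = Mul(Mul(-1, Add(-3, -30)), -3) = Mul(Mul(-1, -33), -3) = Mul(33, -3) = -99)
Mul(Add(76, o), 77) = Mul(Add(76, -99), 77) = Mul(-23, 77) = -1771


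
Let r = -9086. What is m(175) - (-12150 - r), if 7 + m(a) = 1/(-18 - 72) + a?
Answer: 290879/90 ≈ 3232.0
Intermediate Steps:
m(a) = -631/90 + a (m(a) = -7 + (1/(-18 - 72) + a) = -7 + (1/(-90) + a) = -7 + (-1/90 + a) = -631/90 + a)
m(175) - (-12150 - r) = (-631/90 + 175) - (-12150 - 1*(-9086)) = 15119/90 - (-12150 + 9086) = 15119/90 - 1*(-3064) = 15119/90 + 3064 = 290879/90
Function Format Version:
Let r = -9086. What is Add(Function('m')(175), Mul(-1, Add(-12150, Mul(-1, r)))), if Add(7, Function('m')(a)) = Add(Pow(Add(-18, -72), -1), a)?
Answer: Rational(290879, 90) ≈ 3232.0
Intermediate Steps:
Function('m')(a) = Add(Rational(-631, 90), a) (Function('m')(a) = Add(-7, Add(Pow(Add(-18, -72), -1), a)) = Add(-7, Add(Pow(-90, -1), a)) = Add(-7, Add(Rational(-1, 90), a)) = Add(Rational(-631, 90), a))
Add(Function('m')(175), Mul(-1, Add(-12150, Mul(-1, r)))) = Add(Add(Rational(-631, 90), 175), Mul(-1, Add(-12150, Mul(-1, -9086)))) = Add(Rational(15119, 90), Mul(-1, Add(-12150, 9086))) = Add(Rational(15119, 90), Mul(-1, -3064)) = Add(Rational(15119, 90), 3064) = Rational(290879, 90)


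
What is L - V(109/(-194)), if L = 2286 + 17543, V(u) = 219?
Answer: 19610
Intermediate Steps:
L = 19829
L - V(109/(-194)) = 19829 - 1*219 = 19829 - 219 = 19610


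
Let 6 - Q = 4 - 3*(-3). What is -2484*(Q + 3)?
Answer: 9936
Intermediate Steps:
Q = -7 (Q = 6 - (4 - 3*(-3)) = 6 - (4 + 9) = 6 - 1*13 = 6 - 13 = -7)
-2484*(Q + 3) = -2484*(-7 + 3) = -2484*(-4) = 9936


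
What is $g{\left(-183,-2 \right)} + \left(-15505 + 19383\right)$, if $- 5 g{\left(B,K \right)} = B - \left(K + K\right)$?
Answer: $\frac{19569}{5} \approx 3913.8$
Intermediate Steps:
$g{\left(B,K \right)} = - \frac{B}{5} + \frac{2 K}{5}$ ($g{\left(B,K \right)} = - \frac{B - \left(K + K\right)}{5} = - \frac{B - 2 K}{5} = - \frac{B}{5} + \frac{2 K}{5}$)
$g{\left(-183,-2 \right)} + \left(-15505 + 19383\right) = \left(\left(- \frac{1}{5}\right) \left(-183\right) + \frac{2}{5} \left(-2\right)\right) + \left(-15505 + 19383\right) = \left(\frac{183}{5} - \frac{4}{5}\right) + 3878 = \frac{179}{5} + 3878 = \frac{19569}{5}$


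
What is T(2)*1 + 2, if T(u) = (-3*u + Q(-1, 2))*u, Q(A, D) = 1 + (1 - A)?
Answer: -4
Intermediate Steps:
Q(A, D) = 2 - A
T(u) = u*(3 - 3*u) (T(u) = (-3*u + (2 - 1*(-1)))*u = (-3*u + (2 + 1))*u = (-3*u + 3)*u = (3 - 3*u)*u = u*(3 - 3*u))
T(2)*1 + 2 = (3*2*(1 - 1*2))*1 + 2 = (3*2*(1 - 2))*1 + 2 = (3*2*(-1))*1 + 2 = -6*1 + 2 = -6 + 2 = -4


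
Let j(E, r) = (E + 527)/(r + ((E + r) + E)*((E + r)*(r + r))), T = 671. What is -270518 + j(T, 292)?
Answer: -124296098443781/459474410 ≈ -2.7052e+5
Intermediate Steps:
j(E, r) = (527 + E)/(r + 2*r*(E + r)*(r + 2*E)) (j(E, r) = (527 + E)/(r + (r + 2*E)*((E + r)*(2*r))) = (527 + E)/(r + (r + 2*E)*(2*r*(E + r))) = (527 + E)/(r + 2*r*(E + r)*(r + 2*E)))
-270518 + j(T, 292) = -270518 + (527 + 671)/(292*(1 + 2*292**2 + 4*671**2 + 6*671*292)) = -270518 + (1/292)*1198/(1 + 2*85264 + 4*450241 + 1175592) = -270518 + (1/292)*1198/(1 + 170528 + 1800964 + 1175592) = -270518 + (1/292)*1198/3147085 = -270518 + (1/292)*(1/3147085)*1198 = -270518 + 599/459474410 = -124296098443781/459474410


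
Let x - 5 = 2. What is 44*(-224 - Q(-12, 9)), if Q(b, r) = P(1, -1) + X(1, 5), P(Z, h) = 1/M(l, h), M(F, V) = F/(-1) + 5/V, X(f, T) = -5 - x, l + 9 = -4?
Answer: -18667/2 ≈ -9333.5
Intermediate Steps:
x = 7 (x = 5 + 2 = 7)
l = -13 (l = -9 - 4 = -13)
X(f, T) = -12 (X(f, T) = -5 - 1*7 = -5 - 7 = -12)
M(F, V) = -F + 5/V (M(F, V) = F*(-1) + 5/V = -F + 5/V)
P(Z, h) = 1/(13 + 5/h) (P(Z, h) = 1/(-1*(-13) + 5/h) = 1/(13 + 5/h))
Q(b, r) = -95/8 (Q(b, r) = -1/(5 + 13*(-1)) - 12 = -1/(5 - 13) - 12 = -1/(-8) - 12 = -1*(-⅛) - 12 = ⅛ - 12 = -95/8)
44*(-224 - Q(-12, 9)) = 44*(-224 - 1*(-95/8)) = 44*(-224 + 95/8) = 44*(-1697/8) = -18667/2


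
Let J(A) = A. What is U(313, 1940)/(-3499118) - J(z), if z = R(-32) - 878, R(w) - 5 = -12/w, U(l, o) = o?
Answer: 12213663619/13996472 ≈ 872.62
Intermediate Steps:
R(w) = 5 - 12/w
z = -6981/8 (z = (5 - 12/(-32)) - 878 = (5 - 12*(-1/32)) - 878 = (5 + 3/8) - 878 = 43/8 - 878 = -6981/8 ≈ -872.63)
U(313, 1940)/(-3499118) - J(z) = 1940/(-3499118) - 1*(-6981/8) = 1940*(-1/3499118) + 6981/8 = -970/1749559 + 6981/8 = 12213663619/13996472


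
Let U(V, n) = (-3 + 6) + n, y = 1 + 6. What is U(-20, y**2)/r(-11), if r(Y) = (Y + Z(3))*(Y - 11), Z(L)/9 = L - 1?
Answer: -26/77 ≈ -0.33766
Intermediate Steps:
Z(L) = -9 + 9*L (Z(L) = 9*(L - 1) = 9*(-1 + L) = -9 + 9*L)
y = 7
r(Y) = (-11 + Y)*(18 + Y) (r(Y) = (Y + (-9 + 9*3))*(Y - 11) = (Y + (-9 + 27))*(-11 + Y) = (Y + 18)*(-11 + Y) = (18 + Y)*(-11 + Y) = (-11 + Y)*(18 + Y))
U(V, n) = 3 + n
U(-20, y**2)/r(-11) = (3 + 7**2)/(-198 + (-11)**2 + 7*(-11)) = (3 + 49)/(-198 + 121 - 77) = 52/(-154) = 52*(-1/154) = -26/77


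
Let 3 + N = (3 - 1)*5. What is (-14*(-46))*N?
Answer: 4508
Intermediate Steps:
N = 7 (N = -3 + (3 - 1)*5 = -3 + 2*5 = -3 + 10 = 7)
(-14*(-46))*N = -14*(-46)*7 = 644*7 = 4508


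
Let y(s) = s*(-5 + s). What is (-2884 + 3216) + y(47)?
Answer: 2306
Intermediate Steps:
(-2884 + 3216) + y(47) = (-2884 + 3216) + 47*(-5 + 47) = 332 + 47*42 = 332 + 1974 = 2306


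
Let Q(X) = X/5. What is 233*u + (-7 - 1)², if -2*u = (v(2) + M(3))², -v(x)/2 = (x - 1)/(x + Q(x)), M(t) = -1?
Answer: -23585/72 ≈ -327.57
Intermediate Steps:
Q(X) = X/5 (Q(X) = X*(⅕) = X/5)
v(x) = -5*(-1 + x)/(3*x) (v(x) = -2*(x - 1)/(x + x/5) = -2*(-1 + x)/(6*x/5) = -2*(-1 + x)*5/(6*x) = -5*(-1 + x)/(3*x))
u = -121/72 (u = -((5/3)*(1 - 1*2)/2 - 1)²/2 = -((5/3)*(½)*(1 - 2) - 1)²/2 = -((5/3)*(½)*(-1) - 1)²/2 = -(-⅚ - 1)²/2 = -(-11/6)²/2 = -½*121/36 = -121/72 ≈ -1.6806)
233*u + (-7 - 1)² = 233*(-121/72) + (-7 - 1)² = -28193/72 + (-8)² = -28193/72 + 64 = -23585/72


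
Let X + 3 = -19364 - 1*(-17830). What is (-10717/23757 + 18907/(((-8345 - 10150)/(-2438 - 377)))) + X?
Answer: 39259308421/29292381 ≈ 1340.3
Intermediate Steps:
X = -1537 (X = -3 + (-19364 - 1*(-17830)) = -3 + (-19364 + 17830) = -3 - 1534 = -1537)
(-10717/23757 + 18907/(((-8345 - 10150)/(-2438 - 377)))) + X = (-10717/23757 + 18907/(((-8345 - 10150)/(-2438 - 377)))) - 1537 = (-10717*1/23757 + 18907/((-18495/(-2815)))) - 1537 = (-10717/23757 + 18907/((-18495*(-1/2815)))) - 1537 = (-10717/23757 + 18907/(3699/563)) - 1537 = (-10717/23757 + 18907*(563/3699)) - 1537 = (-10717/23757 + 10644641/3699) - 1537 = 84281698018/29292381 - 1537 = 39259308421/29292381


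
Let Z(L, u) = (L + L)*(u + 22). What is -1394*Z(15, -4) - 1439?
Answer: -754199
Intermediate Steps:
Z(L, u) = 2*L*(22 + u) (Z(L, u) = (2*L)*(22 + u) = 2*L*(22 + u))
-1394*Z(15, -4) - 1439 = -2788*15*(22 - 4) - 1439 = -2788*15*18 - 1439 = -1394*540 - 1439 = -752760 - 1439 = -754199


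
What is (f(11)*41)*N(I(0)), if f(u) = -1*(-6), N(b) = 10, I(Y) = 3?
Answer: 2460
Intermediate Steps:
f(u) = 6
(f(11)*41)*N(I(0)) = (6*41)*10 = 246*10 = 2460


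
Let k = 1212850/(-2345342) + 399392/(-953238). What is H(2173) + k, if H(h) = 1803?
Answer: 1007204643281156/558917279349 ≈ 1802.1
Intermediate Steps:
k = -523211385091/558917279349 (k = 1212850*(-1/2345342) + 399392*(-1/953238) = -606425/1172671 - 199696/476619 = -523211385091/558917279349 ≈ -0.93612)
H(2173) + k = 1803 - 523211385091/558917279349 = 1007204643281156/558917279349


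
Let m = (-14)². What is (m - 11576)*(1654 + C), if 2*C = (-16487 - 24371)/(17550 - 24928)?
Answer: -2243629590/119 ≈ -1.8854e+7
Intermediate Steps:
m = 196
C = 659/238 (C = ((-16487 - 24371)/(17550 - 24928))/2 = (-40858/(-7378))/2 = (-40858*(-1/7378))/2 = (½)*(659/119) = 659/238 ≈ 2.7689)
(m - 11576)*(1654 + C) = (196 - 11576)*(1654 + 659/238) = -11380*394311/238 = -2243629590/119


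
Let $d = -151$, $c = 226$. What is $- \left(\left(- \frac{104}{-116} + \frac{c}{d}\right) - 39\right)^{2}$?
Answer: $- \frac{30070681281}{19175641} \approx -1568.2$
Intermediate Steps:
$- \left(\left(- \frac{104}{-116} + \frac{c}{d}\right) - 39\right)^{2} = - \left(\left(- \frac{104}{-116} + \frac{226}{-151}\right) - 39\right)^{2} = - \left(\left(\left(-104\right) \left(- \frac{1}{116}\right) + 226 \left(- \frac{1}{151}\right)\right) - 39\right)^{2} = - \left(\left(\frac{26}{29} - \frac{226}{151}\right) - 39\right)^{2} = - \left(- \frac{2628}{4379} - 39\right)^{2} = - \left(- \frac{173409}{4379}\right)^{2} = \left(-1\right) \frac{30070681281}{19175641} = - \frac{30070681281}{19175641}$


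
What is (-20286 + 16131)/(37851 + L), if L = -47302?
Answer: 4155/9451 ≈ 0.43964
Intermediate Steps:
(-20286 + 16131)/(37851 + L) = (-20286 + 16131)/(37851 - 47302) = -4155/(-9451) = -4155*(-1/9451) = 4155/9451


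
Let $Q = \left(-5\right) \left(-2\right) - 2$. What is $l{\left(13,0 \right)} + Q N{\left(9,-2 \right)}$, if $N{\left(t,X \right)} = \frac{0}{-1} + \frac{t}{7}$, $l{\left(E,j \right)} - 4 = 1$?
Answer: $\frac{107}{7} \approx 15.286$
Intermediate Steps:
$l{\left(E,j \right)} = 5$ ($l{\left(E,j \right)} = 4 + 1 = 5$)
$N{\left(t,X \right)} = \frac{t}{7}$ ($N{\left(t,X \right)} = 0 \left(-1\right) + t \frac{1}{7} = 0 + \frac{t}{7} = \frac{t}{7}$)
$Q = 8$ ($Q = 10 - 2 = 8$)
$l{\left(13,0 \right)} + Q N{\left(9,-2 \right)} = 5 + 8 \cdot \frac{1}{7} \cdot 9 = 5 + 8 \cdot \frac{9}{7} = 5 + \frac{72}{7} = \frac{107}{7}$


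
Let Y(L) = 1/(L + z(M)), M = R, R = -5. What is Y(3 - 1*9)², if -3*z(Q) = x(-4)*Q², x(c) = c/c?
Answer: 9/1849 ≈ 0.0048675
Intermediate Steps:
M = -5
x(c) = 1
z(Q) = -Q²/3
Y(L) = 1/(-25/3 + L) (Y(L) = 1/(L - ⅓*(-5)²) = 1/(L - ⅓*25) = 1/(L - 25/3) = 1/(-25/3 + L))
Y(3 - 1*9)² = (3/(-25 + 3*(3 - 1*9)))² = (3/(-25 + 3*(3 - 9)))² = (3/(-25 + 3*(-6)))² = (3/(-25 - 18))² = (3/(-43))² = (3*(-1/43))² = (-3/43)² = 9/1849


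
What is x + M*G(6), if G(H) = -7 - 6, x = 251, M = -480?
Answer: 6491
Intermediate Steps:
G(H) = -13
x + M*G(6) = 251 - 480*(-13) = 251 + 6240 = 6491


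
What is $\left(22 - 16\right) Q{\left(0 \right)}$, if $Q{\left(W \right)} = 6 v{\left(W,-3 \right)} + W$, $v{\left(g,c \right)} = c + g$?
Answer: $-108$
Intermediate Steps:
$Q{\left(W \right)} = -18 + 7 W$ ($Q{\left(W \right)} = 6 \left(-3 + W\right) + W = \left(-18 + 6 W\right) + W = -18 + 7 W$)
$\left(22 - 16\right) Q{\left(0 \right)} = \left(22 - 16\right) \left(-18 + 7 \cdot 0\right) = 6 \left(-18 + 0\right) = 6 \left(-18\right) = -108$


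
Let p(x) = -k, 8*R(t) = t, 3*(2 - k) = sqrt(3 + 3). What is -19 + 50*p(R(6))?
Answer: -119 + 50*sqrt(6)/3 ≈ -78.175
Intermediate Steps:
k = 2 - sqrt(6)/3 (k = 2 - sqrt(3 + 3)/3 = 2 - sqrt(6)/3 ≈ 1.1835)
R(t) = t/8
p(x) = -2 + sqrt(6)/3 (p(x) = -(2 - sqrt(6)/3) = -2 + sqrt(6)/3)
-19 + 50*p(R(6)) = -19 + 50*(-2 + sqrt(6)/3) = -19 + (-100 + 50*sqrt(6)/3) = -119 + 50*sqrt(6)/3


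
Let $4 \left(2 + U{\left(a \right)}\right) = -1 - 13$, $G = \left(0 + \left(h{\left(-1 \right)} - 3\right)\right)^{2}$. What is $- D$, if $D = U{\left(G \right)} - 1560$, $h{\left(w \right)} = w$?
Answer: $\frac{3131}{2} \approx 1565.5$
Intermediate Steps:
$G = 16$ ($G = \left(0 - 4\right)^{2} = \left(-4\right)^{2} = 16$)
$U{\left(a \right)} = - \frac{11}{2}$ ($U{\left(a \right)} = -2 + \frac{-1 - 13}{4} = -2 + \frac{1}{4} \left(-14\right) = -2 - \frac{7}{2} = - \frac{11}{2}$)
$D = - \frac{3131}{2}$ ($D = - \frac{11}{2} - 1560 = - \frac{3131}{2} \approx -1565.5$)
$- D = \left(-1\right) \left(- \frac{3131}{2}\right) = \frac{3131}{2}$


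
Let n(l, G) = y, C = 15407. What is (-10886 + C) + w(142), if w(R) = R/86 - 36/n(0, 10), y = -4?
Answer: 194861/43 ≈ 4531.6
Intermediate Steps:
n(l, G) = -4
w(R) = 9 + R/86 (w(R) = R/86 - 36/(-4) = R*(1/86) - 36*(-1/4) = R/86 + 9 = 9 + R/86)
(-10886 + C) + w(142) = (-10886 + 15407) + (9 + (1/86)*142) = 4521 + (9 + 71/43) = 4521 + 458/43 = 194861/43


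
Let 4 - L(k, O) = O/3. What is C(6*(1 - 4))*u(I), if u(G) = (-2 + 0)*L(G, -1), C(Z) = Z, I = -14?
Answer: 156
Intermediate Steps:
L(k, O) = 4 - O/3
u(G) = -26/3 (u(G) = (-2 + 0)*(4 - ⅓*(-1)) = -2*(4 + ⅓) = -2*13/3 = -26/3)
C(6*(1 - 4))*u(I) = (6*(1 - 4))*(-26/3) = (6*(-3))*(-26/3) = -18*(-26/3) = 156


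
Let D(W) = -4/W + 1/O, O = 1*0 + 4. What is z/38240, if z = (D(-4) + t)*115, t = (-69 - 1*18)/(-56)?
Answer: 3611/428288 ≈ 0.0084312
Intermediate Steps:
O = 4 (O = 0 + 4 = 4)
D(W) = 1/4 - 4/W (D(W) = -4/W + 1/4 = 1/4 - 4/W)
t = 87/56 (t = (-69 - 18)*(-1/56) = -87*(-1/56) = 87/56 ≈ 1.5536)
z = 18055/56 (z = ((1/4)*(-16 - 4)/(-4) + 87/56)*115 = ((1/4)*(-1/4)*(-20) + 87/56)*115 = (5/4 + 87/56)*115 = (157/56)*115 = 18055/56 ≈ 322.41)
z/38240 = (18055/56)/38240 = (18055/56)*(1/38240) = 3611/428288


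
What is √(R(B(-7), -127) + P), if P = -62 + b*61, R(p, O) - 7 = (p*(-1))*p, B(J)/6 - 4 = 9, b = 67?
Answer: 6*I*√57 ≈ 45.299*I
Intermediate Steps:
B(J) = 78 (B(J) = 24 + 6*9 = 24 + 54 = 78)
R(p, O) = 7 - p² (R(p, O) = 7 + (p*(-1))*p = 7 + (-p)*p = 7 - p²)
P = 4025 (P = -62 + 67*61 = -62 + 4087 = 4025)
√(R(B(-7), -127) + P) = √((7 - 1*78²) + 4025) = √((7 - 1*6084) + 4025) = √((7 - 6084) + 4025) = √(-6077 + 4025) = √(-2052) = 6*I*√57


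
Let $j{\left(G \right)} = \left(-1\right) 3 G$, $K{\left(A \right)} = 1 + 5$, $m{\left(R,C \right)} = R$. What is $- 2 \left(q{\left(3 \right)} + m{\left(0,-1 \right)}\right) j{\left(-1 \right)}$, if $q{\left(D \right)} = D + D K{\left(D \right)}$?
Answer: $-126$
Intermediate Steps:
$K{\left(A \right)} = 6$
$j{\left(G \right)} = - 3 G$
$q{\left(D \right)} = 7 D$ ($q{\left(D \right)} = D + D 6 = D + 6 D = 7 D$)
$- 2 \left(q{\left(3 \right)} + m{\left(0,-1 \right)}\right) j{\left(-1 \right)} = - 2 \left(7 \cdot 3 + 0\right) \left(\left(-3\right) \left(-1\right)\right) = - 2 \left(21 + 0\right) 3 = \left(-2\right) 21 \cdot 3 = \left(-42\right) 3 = -126$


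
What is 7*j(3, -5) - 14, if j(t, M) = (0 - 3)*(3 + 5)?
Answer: -182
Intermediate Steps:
j(t, M) = -24 (j(t, M) = -3*8 = -24)
7*j(3, -5) - 14 = 7*(-24) - 14 = -168 - 14 = -182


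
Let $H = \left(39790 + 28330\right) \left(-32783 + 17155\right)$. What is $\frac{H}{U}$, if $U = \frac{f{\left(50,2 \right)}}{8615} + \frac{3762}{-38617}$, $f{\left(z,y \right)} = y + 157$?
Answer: $\frac{354170068765208800}{26269527} \approx 1.3482 \cdot 10^{10}$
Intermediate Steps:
$f{\left(z,y \right)} = 157 + y$
$U = - \frac{26269527}{332685455}$ ($U = \frac{157 + 2}{8615} + \frac{3762}{-38617} = 159 \cdot \frac{1}{8615} + 3762 \left(- \frac{1}{38617}\right) = \frac{159}{8615} - \frac{3762}{38617} = - \frac{26269527}{332685455} \approx -0.078962$)
$H = -1064579360$ ($H = 68120 \left(-15628\right) = -1064579360$)
$\frac{H}{U} = - \frac{1064579360}{- \frac{26269527}{332685455}} = \left(-1064579360\right) \left(- \frac{332685455}{26269527}\right) = \frac{354170068765208800}{26269527}$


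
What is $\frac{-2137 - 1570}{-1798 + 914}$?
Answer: $\frac{3707}{884} \approx 4.1934$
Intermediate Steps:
$\frac{-2137 - 1570}{-1798 + 914} = \frac{-2137 - 1570}{-884} = \left(-3707\right) \left(- \frac{1}{884}\right) = \frac{3707}{884}$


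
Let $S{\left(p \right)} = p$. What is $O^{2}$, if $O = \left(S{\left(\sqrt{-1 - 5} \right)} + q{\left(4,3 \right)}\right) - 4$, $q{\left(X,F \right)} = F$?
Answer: $\left(-1 + i \sqrt{6}\right)^{2} \approx -5.0 - 4.899 i$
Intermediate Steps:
$O = -1 + i \sqrt{6}$ ($O = \left(\sqrt{-1 - 5} + 3\right) - 4 = \left(\sqrt{-6} + 3\right) - 4 = \left(i \sqrt{6} + 3\right) - 4 = \left(3 + i \sqrt{6}\right) - 4 = -1 + i \sqrt{6} \approx -1.0 + 2.4495 i$)
$O^{2} = \left(-1 + i \sqrt{6}\right)^{2}$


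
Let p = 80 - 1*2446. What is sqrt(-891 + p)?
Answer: I*sqrt(3257) ≈ 57.07*I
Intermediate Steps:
p = -2366 (p = 80 - 2446 = -2366)
sqrt(-891 + p) = sqrt(-891 - 2366) = sqrt(-3257) = I*sqrt(3257)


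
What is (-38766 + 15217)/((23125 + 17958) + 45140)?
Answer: -23549/86223 ≈ -0.27312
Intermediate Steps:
(-38766 + 15217)/((23125 + 17958) + 45140) = -23549/(41083 + 45140) = -23549/86223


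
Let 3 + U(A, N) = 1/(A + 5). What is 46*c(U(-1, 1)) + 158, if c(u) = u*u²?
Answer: -25557/32 ≈ -798.66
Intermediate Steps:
U(A, N) = -3 + 1/(5 + A) (U(A, N) = -3 + 1/(A + 5) = -3 + 1/(5 + A))
c(u) = u³
46*c(U(-1, 1)) + 158 = 46*((-14 - 3*(-1))/(5 - 1))³ + 158 = 46*((-14 + 3)/4)³ + 158 = 46*((¼)*(-11))³ + 158 = 46*(-11/4)³ + 158 = 46*(-1331/64) + 158 = -30613/32 + 158 = -25557/32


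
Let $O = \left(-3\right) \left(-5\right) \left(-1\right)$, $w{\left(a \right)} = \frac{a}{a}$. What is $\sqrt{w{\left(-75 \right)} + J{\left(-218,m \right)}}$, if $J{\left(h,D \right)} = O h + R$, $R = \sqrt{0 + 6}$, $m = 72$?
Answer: $\sqrt{3271 + \sqrt{6}} \approx 57.214$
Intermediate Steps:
$w{\left(a \right)} = 1$
$O = -15$ ($O = 15 \left(-1\right) = -15$)
$R = \sqrt{6} \approx 2.4495$
$J{\left(h,D \right)} = \sqrt{6} - 15 h$ ($J{\left(h,D \right)} = - 15 h + \sqrt{6} = \sqrt{6} - 15 h$)
$\sqrt{w{\left(-75 \right)} + J{\left(-218,m \right)}} = \sqrt{1 + \left(\sqrt{6} - -3270\right)} = \sqrt{1 + \left(\sqrt{6} + 3270\right)} = \sqrt{1 + \left(3270 + \sqrt{6}\right)} = \sqrt{3271 + \sqrt{6}}$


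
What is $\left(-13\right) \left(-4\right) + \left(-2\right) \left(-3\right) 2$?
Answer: $64$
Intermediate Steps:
$\left(-13\right) \left(-4\right) + \left(-2\right) \left(-3\right) 2 = 52 + 6 \cdot 2 = 52 + 12 = 64$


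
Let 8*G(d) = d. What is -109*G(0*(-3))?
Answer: 0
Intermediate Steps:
G(d) = d/8
-109*G(0*(-3)) = -109*0*(-3)/8 = -109*0/8 = -109*0 = 0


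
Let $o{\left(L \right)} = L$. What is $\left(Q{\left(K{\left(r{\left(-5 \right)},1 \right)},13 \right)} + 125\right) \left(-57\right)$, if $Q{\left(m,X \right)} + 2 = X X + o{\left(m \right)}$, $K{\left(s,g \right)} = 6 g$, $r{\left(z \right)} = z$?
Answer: $-16986$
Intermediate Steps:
$Q{\left(m,X \right)} = -2 + m + X^{2}$ ($Q{\left(m,X \right)} = -2 + \left(X X + m\right) = -2 + \left(X^{2} + m\right) = -2 + \left(m + X^{2}\right) = -2 + m + X^{2}$)
$\left(Q{\left(K{\left(r{\left(-5 \right)},1 \right)},13 \right)} + 125\right) \left(-57\right) = \left(\left(-2 + 6 \cdot 1 + 13^{2}\right) + 125\right) \left(-57\right) = \left(\left(-2 + 6 + 169\right) + 125\right) \left(-57\right) = \left(173 + 125\right) \left(-57\right) = 298 \left(-57\right) = -16986$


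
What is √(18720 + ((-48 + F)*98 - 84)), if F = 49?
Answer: √18734 ≈ 136.87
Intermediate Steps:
√(18720 + ((-48 + F)*98 - 84)) = √(18720 + ((-48 + 49)*98 - 84)) = √(18720 + (1*98 - 84)) = √(18720 + (98 - 84)) = √(18720 + 14) = √18734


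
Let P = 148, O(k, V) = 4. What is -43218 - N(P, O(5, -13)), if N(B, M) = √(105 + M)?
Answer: -43218 - √109 ≈ -43228.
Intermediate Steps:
-43218 - N(P, O(5, -13)) = -43218 - √(105 + 4) = -43218 - √109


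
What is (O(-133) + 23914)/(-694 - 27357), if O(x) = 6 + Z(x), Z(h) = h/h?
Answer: -23921/28051 ≈ -0.85277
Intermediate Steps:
Z(h) = 1
O(x) = 7 (O(x) = 6 + 1 = 7)
(O(-133) + 23914)/(-694 - 27357) = (7 + 23914)/(-694 - 27357) = 23921/(-28051) = 23921*(-1/28051) = -23921/28051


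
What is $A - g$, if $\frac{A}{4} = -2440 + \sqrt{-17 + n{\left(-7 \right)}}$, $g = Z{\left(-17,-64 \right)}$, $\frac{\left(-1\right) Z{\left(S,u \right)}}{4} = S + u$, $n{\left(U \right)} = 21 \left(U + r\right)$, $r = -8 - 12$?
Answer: $-10084 + 8 i \sqrt{146} \approx -10084.0 + 96.664 i$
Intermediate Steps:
$r = -20$ ($r = -8 - 12 = -20$)
$n{\left(U \right)} = -420 + 21 U$ ($n{\left(U \right)} = 21 \left(U - 20\right) = 21 \left(-20 + U\right) = -420 + 21 U$)
$Z{\left(S,u \right)} = - 4 S - 4 u$ ($Z{\left(S,u \right)} = - 4 \left(S + u\right) = - 4 S - 4 u$)
$g = 324$ ($g = \left(-4\right) \left(-17\right) - -256 = 68 + 256 = 324$)
$A = -9760 + 8 i \sqrt{146}$ ($A = 4 \left(-2440 + \sqrt{-17 + \left(-420 + 21 \left(-7\right)\right)}\right) = 4 \left(-2440 + \sqrt{-17 - 567}\right) = 4 \left(-2440 + \sqrt{-584}\right) = 4 \left(-2440 + 2 i \sqrt{146}\right) = -9760 + 8 i \sqrt{146} \approx -9760.0 + 96.664 i$)
$A - g = \left(-9760 + 8 i \sqrt{146}\right) - 324 = -10084 + 8 i \sqrt{146}$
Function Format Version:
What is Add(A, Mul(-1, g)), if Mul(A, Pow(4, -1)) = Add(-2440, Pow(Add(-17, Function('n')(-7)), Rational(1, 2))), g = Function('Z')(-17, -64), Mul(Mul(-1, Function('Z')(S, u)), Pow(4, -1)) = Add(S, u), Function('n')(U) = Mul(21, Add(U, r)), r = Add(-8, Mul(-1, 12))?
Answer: Add(-10084, Mul(8, I, Pow(146, Rational(1, 2)))) ≈ Add(-10084., Mul(96.664, I))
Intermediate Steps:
r = -20 (r = Add(-8, -12) = -20)
Function('n')(U) = Add(-420, Mul(21, U)) (Function('n')(U) = Mul(21, Add(U, -20)) = Mul(21, Add(-20, U)) = Add(-420, Mul(21, U)))
Function('Z')(S, u) = Add(Mul(-4, S), Mul(-4, u)) (Function('Z')(S, u) = Mul(-4, Add(S, u)) = Add(Mul(-4, S), Mul(-4, u)))
g = 324 (g = Add(Mul(-4, -17), Mul(-4, -64)) = Add(68, 256) = 324)
A = Add(-9760, Mul(8, I, Pow(146, Rational(1, 2)))) (A = Mul(4, Add(-2440, Pow(Add(-17, Add(-420, Mul(21, -7))), Rational(1, 2)))) = Mul(4, Add(-2440, Pow(Add(-17, Add(-420, -147)), Rational(1, 2)))) = Mul(4, Add(-2440, Pow(Add(-17, -567), Rational(1, 2)))) = Mul(4, Add(-2440, Pow(-584, Rational(1, 2)))) = Mul(4, Add(-2440, Mul(2, I, Pow(146, Rational(1, 2))))) = Add(-9760, Mul(8, I, Pow(146, Rational(1, 2)))) ≈ Add(-9760.0, Mul(96.664, I)))
Add(A, Mul(-1, g)) = Add(Add(-9760, Mul(8, I, Pow(146, Rational(1, 2)))), Mul(-1, 324)) = Add(Add(-9760, Mul(8, I, Pow(146, Rational(1, 2)))), -324) = Add(-10084, Mul(8, I, Pow(146, Rational(1, 2))))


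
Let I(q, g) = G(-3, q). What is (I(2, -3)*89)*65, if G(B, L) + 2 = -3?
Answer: -28925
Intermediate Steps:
G(B, L) = -5 (G(B, L) = -2 - 3 = -5)
I(q, g) = -5
(I(2, -3)*89)*65 = -5*89*65 = -445*65 = -28925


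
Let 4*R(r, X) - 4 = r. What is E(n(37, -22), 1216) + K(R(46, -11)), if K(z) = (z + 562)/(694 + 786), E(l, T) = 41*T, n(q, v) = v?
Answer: 147574909/2960 ≈ 49856.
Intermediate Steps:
R(r, X) = 1 + r/4
K(z) = 281/740 + z/1480 (K(z) = (562 + z)/1480 = (562 + z)*(1/1480) = 281/740 + z/1480)
E(n(37, -22), 1216) + K(R(46, -11)) = 41*1216 + (281/740 + (1 + (1/4)*46)/1480) = 49856 + (281/740 + (1 + 23/2)/1480) = 49856 + (281/740 + (1/1480)*(25/2)) = 49856 + (281/740 + 5/592) = 49856 + 1149/2960 = 147574909/2960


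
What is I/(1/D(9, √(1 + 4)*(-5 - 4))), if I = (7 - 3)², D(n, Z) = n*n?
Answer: 1296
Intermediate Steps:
D(n, Z) = n²
I = 16 (I = 4² = 16)
I/(1/D(9, √(1 + 4)*(-5 - 4))) = 16/(1/(9²)) = 16/(1/81) = 16*81 = 1296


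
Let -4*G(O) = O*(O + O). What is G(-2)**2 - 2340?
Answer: -2336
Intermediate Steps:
G(O) = -O**2/2 (G(O) = -O*(O + O)/4 = -O*2*O/4 = -O**2/2)
G(-2)**2 - 2340 = (-1/2*(-2)**2)**2 - 2340 = (-1/2*4)**2 - 2340 = (-2)**2 - 2340 = 4 - 2340 = -2336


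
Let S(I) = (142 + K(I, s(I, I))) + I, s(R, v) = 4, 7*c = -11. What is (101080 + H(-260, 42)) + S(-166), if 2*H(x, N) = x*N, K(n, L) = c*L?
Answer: 669128/7 ≈ 95590.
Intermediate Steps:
c = -11/7 (c = (⅐)*(-11) = -11/7 ≈ -1.5714)
K(n, L) = -11*L/7
S(I) = 950/7 + I (S(I) = (142 - 11/7*4) + I = (142 - 44/7) + I = 950/7 + I)
H(x, N) = N*x/2 (H(x, N) = (x*N)/2 = (N*x)/2 = N*x/2)
(101080 + H(-260, 42)) + S(-166) = (101080 + (½)*42*(-260)) + (950/7 - 166) = (101080 - 5460) - 212/7 = 95620 - 212/7 = 669128/7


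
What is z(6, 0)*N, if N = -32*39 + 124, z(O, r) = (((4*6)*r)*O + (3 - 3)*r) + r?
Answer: 0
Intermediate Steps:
z(O, r) = r + 24*O*r (z(O, r) = ((24*r)*O + 0*r) + r = (24*O*r + 0) + r = 24*O*r + r = r + 24*O*r)
N = -1124 (N = -1248 + 124 = -1124)
z(6, 0)*N = (0*(1 + 24*6))*(-1124) = (0*(1 + 144))*(-1124) = (0*145)*(-1124) = 0*(-1124) = 0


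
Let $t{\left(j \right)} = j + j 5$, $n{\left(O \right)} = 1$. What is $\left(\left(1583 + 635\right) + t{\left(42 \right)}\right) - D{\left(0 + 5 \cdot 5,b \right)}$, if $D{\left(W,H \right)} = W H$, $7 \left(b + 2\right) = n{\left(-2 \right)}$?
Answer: $\frac{17615}{7} \approx 2516.4$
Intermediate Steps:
$t{\left(j \right)} = 6 j$ ($t{\left(j \right)} = j + 5 j = 6 j$)
$b = - \frac{13}{7}$ ($b = -2 + \frac{1}{7} \cdot 1 = -2 + \frac{1}{7} = - \frac{13}{7} \approx -1.8571$)
$D{\left(W,H \right)} = H W$
$\left(\left(1583 + 635\right) + t{\left(42 \right)}\right) - D{\left(0 + 5 \cdot 5,b \right)} = \left(\left(1583 + 635\right) + 6 \cdot 42\right) - - \frac{13 \left(0 + 5 \cdot 5\right)}{7} = \left(2218 + 252\right) - - \frac{13 \left(0 + 25\right)}{7} = 2470 - \left(- \frac{13}{7}\right) 25 = 2470 - - \frac{325}{7} = 2470 + \frac{325}{7} = \frac{17615}{7}$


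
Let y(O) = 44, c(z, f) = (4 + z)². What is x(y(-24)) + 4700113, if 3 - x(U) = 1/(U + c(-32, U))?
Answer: 3891696047/828 ≈ 4.7001e+6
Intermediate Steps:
x(U) = 3 - 1/(784 + U) (x(U) = 3 - 1/(U + (4 - 32)²) = 3 - 1/(U + (-28)²) = 3 - 1/(U + 784) = 3 - 1/(784 + U))
x(y(-24)) + 4700113 = (2351 + 3*44)/(784 + 44) + 4700113 = (2351 + 132)/828 + 4700113 = (1/828)*2483 + 4700113 = 2483/828 + 4700113 = 3891696047/828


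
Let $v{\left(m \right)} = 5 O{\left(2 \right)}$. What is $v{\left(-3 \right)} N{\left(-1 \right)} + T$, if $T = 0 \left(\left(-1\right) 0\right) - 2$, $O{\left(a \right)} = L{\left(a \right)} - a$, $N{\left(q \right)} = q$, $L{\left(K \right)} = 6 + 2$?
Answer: $-32$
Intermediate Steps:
$L{\left(K \right)} = 8$
$O{\left(a \right)} = 8 - a$
$T = -2$ ($T = 0 \cdot 0 - 2 = 0 - 2 = -2$)
$v{\left(m \right)} = 30$ ($v{\left(m \right)} = 5 \left(8 - 2\right) = 5 \cdot 6 = 30$)
$v{\left(-3 \right)} N{\left(-1 \right)} + T = 30 \left(-1\right) - 2 = -30 - 2 = -32$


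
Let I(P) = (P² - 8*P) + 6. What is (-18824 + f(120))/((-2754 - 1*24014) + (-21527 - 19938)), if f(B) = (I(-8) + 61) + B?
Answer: 18509/68233 ≈ 0.27126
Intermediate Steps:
I(P) = 6 + P² - 8*P
f(B) = 195 + B (f(B) = ((6 + (-8)² - 8*(-8)) + 61) + B = ((6 + 64 + 64) + 61) + B = (134 + 61) + B = 195 + B)
(-18824 + f(120))/((-2754 - 1*24014) + (-21527 - 19938)) = (-18824 + (195 + 120))/((-2754 - 1*24014) + (-21527 - 19938)) = (-18824 + 315)/((-2754 - 24014) - 41465) = -18509/(-26768 - 41465) = -18509/(-68233) = -18509*(-1/68233) = 18509/68233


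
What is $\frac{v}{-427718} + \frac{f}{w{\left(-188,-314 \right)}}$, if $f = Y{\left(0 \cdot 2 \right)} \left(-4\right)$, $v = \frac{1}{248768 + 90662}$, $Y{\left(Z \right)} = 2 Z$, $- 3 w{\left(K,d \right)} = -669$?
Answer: $- \frac{1}{145180320740} \approx -6.888 \cdot 10^{-12}$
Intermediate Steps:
$w{\left(K,d \right)} = 223$ ($w{\left(K,d \right)} = \left(- \frac{1}{3}\right) \left(-669\right) = 223$)
$v = \frac{1}{339430} \approx 2.9461 \cdot 10^{-6}$
$f = 0$ ($f = 2 \cdot 0 \cdot 2 \left(-4\right) = 2 \cdot 0 \left(-4\right) = 0 \left(-4\right) = 0$)
$\frac{v}{-427718} + \frac{f}{w{\left(-188,-314 \right)}} = \frac{1}{339430 \left(-427718\right)} + \frac{0}{223} = \frac{1}{339430} \left(- \frac{1}{427718}\right) + 0 \cdot \frac{1}{223} = - \frac{1}{145180320740} + 0 = - \frac{1}{145180320740}$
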